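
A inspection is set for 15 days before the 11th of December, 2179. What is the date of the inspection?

the 26th of November, 2179

Count 15 days before December 11, 2179:
November 2179: 30 − 26 = 4 days remain.
December 1–11, 2179: 11 days.
Total: 4 + 11 = 15 days.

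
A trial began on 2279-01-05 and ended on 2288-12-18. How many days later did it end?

3635

From January 5, 2279 to January 5, 2288: 9 years, of which 2 contain a Feb 29 — 7×365 + 2×366 = 3287 days.
January 2288: 31 − 5 = 26 days remain.
Then 10 full months totalling 304 days.
December 1–18, 2288: 18 days.
Residual: 348 days.
Total: 3635 days.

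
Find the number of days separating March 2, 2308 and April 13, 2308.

March 2308: 31 − 2 = 29 days remain.
April 1–13, 2308: 13 days.
Total: 29 + 13 = 42 days.

42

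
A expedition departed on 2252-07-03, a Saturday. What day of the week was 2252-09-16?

July 2252: 31 − 3 = 28 days remain.
Then August (31): 31 days.
September 1–16, 2252: 16 days.
Total: 28 + 31 + 16 = 75 days.
75 mod 7 = 5, so 5 days after Saturday is Thursday.

Thursday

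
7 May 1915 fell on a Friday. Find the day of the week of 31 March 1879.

Count forward from the earlier date (March 31, 1879) to the later (May 7, 1915):
Day-of-year of March 31, 1879: 90.
Day-of-year of May 7, 1915: 127.
1879 has 365 days, so 365 − 90 = 275 days remain in 1879.
Full years 1880–1914: 27 common + 8 leap = 27×365 + 8×366 = 12783 days.
Total: 275 + 12783 + 127 = 13185 days.
13185 mod 7 = 4, so 4 days before Friday is Monday.

Monday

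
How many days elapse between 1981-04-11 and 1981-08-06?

117

April 1981: 30 − 11 = 19 days remain.
Then May (31), June (30), July (31): 31 + 30 + 31 = 92 days.
August 1–6, 1981: 6 days.
Total: 19 + 92 + 6 = 117 days.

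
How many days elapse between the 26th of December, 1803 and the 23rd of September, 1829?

9403

From December 26, 1803 to December 26, 1828: 25 years, of which 7 contain a Feb 29 — 18×365 + 7×366 = 9132 days.
December 1828: 31 − 26 = 5 days remain.
Then January (31), February 1829 (28), March (31), April (30), May (31), June (30), July (31), August (31): 31 + 28 + 31 + 30 + 31 + 30 + 31 + 31 = 243 days.
September 1–23, 1829: 23 days.
Residual: 271 days.
Total: 9403 days.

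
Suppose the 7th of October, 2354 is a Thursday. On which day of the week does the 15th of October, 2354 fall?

Friday

Within October 2354: 15 − 7 = 8 days.
8 mod 7 = 1, so 1 day after Thursday is Friday.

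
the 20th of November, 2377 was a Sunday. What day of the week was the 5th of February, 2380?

November 20, 2377 → November 20, 2378: 365 days.
November 20, 2378 → November 20, 2379: 365 days.
November 2379: 30 − 20 = 10 days remain.
Then December (31), January (31): 31 + 31 = 62 days.
February 1–5, 2380: 5 days (2380 is a leap year).
Residual: 77 days.
Total: 807 days.
807 mod 7 = 2, so 2 days after Sunday is Tuesday.

Tuesday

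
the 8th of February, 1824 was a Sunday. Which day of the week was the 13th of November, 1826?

Monday

February 8, 1824 → February 8, 1825: 366 days (1824 is a leap year).
February 8, 1825 → February 8, 1826: 365 days.
February 1826: 28 − 8 = 20 days remain (1826 is not a leap year, so February has 28 days).
Then March (31), April (30), May (31), June (30), July (31), August (31), September (30), October (31): 31 + 30 + 31 + 30 + 31 + 31 + 30 + 31 = 245 days.
November 1–13, 1826: 13 days.
Residual: 278 days.
Total: 1009 days.
1009 mod 7 = 1, so 1 day after Sunday is Monday.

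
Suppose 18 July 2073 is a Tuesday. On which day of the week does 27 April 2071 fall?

Count forward from the earlier date (April 27, 2071) to the later (July 18, 2073):
Day-of-year of April 27, 2071: 117.
Day-of-year of July 18, 2073: 199.
2071 has 365 days, so 365 − 117 = 248 days remain in 2071.
Full years: 2072: 366. Sum = 366.
Total: 248 + 366 + 199 = 813 days.
813 mod 7 = 1, so 1 day before Tuesday is Monday.

Monday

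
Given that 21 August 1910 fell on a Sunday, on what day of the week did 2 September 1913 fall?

Day-of-year of August 21, 1910: 233.
Day-of-year of September 2, 1913: 245.
1910 has 365 days, so 365 − 233 = 132 days remain in 1910.
Full years: 1911: 365; 1912: 366. Sum = 731.
Total: 132 + 731 + 245 = 1108 days.
1108 mod 7 = 2, so 2 days after Sunday is Tuesday.

Tuesday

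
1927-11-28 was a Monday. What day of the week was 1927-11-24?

Thursday

Count forward from the earlier date (November 24, 1927) to the later (November 28, 1927):
Within November 1927: 28 − 24 = 4 days.
4 mod 7 = 4, so 4 days before Monday is Thursday.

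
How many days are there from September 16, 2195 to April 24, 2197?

586

Day-of-year of September 16, 2195: 259.
Day-of-year of April 24, 2197: 114.
2195 has 365 days, so 365 − 259 = 106 days remain in 2195.
Full years: 2196: 366. Sum = 366.
Total: 106 + 366 + 114 = 586 days.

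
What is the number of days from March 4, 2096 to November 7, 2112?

From March 4, 2096 to March 4, 2112: 16 years, of which 3 contain a Feb 29 — 13×365 + 3×366 = 5843 days.
(2100 is not a leap year (divisible by 100 but not 400).)
March 2112: 31 − 4 = 27 days remain.
Then April (30), May (31), June (30), July (31), August (31), September (30), October (31): 30 + 31 + 30 + 31 + 31 + 30 + 31 = 214 days.
November 1–7, 2112: 7 days.
Residual: 248 days.
Total: 6091 days.

6091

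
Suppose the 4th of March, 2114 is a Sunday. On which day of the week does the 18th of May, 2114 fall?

March 2114: 31 − 4 = 27 days remain.
Then April (30): 30 days.
May 1–18, 2114: 18 days.
Total: 27 + 30 + 18 = 75 days.
75 mod 7 = 5, so 5 days after Sunday is Friday.

Friday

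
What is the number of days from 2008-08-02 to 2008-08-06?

4

Within August 2008: 6 − 2 = 4 days.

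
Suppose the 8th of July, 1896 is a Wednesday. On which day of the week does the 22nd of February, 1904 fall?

Monday

From July 8, 1896 to July 8, 1903: 7 years, of which 0 contain a Feb 29 — 7×365 + 0×366 = 2555 days.
(1900 is not a leap year (divisible by 100 but not 400).)
July 1903: 31 − 8 = 23 days remain.
Then August (31), September (30), October (31), November (30), December (31), January (31): 31 + 30 + 31 + 30 + 31 + 31 = 184 days.
February 1–22, 1904: 22 days (1904 is a leap year).
Residual: 229 days.
Total: 2784 days.
2784 mod 7 = 5, so 5 days after Wednesday is Monday.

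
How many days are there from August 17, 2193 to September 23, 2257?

Day-of-year of August 17, 2193: 229.
Day-of-year of September 23, 2257: 266.
2193 has 365 days, so 365 − 229 = 136 days remain in 2193.
Full years 2194–2256: 48 common + 15 leap = 48×365 + 15×366 = 23010 days.
Total: 136 + 23010 + 266 = 23412 days.

23412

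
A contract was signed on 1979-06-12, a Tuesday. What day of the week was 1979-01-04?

Thursday

Count forward from the earlier date (January 4, 1979) to the later (June 12, 1979):
January 1979: 31 − 4 = 27 days remain.
Then February 1979 (28), March (31), April (30), May (31): 28 + 31 + 30 + 31 = 120 days.
June 1–12, 1979: 12 days.
Total: 27 + 120 + 12 = 159 days.
159 mod 7 = 5, so 5 days before Tuesday is Thursday.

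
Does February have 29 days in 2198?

2198 is not a leap year.

No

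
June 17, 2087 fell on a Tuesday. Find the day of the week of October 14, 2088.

June 17, 2087 → June 17, 2088: 366 days (2088 is a leap year).
June 2088: 30 − 17 = 13 days remain.
Then July (31), August (31), September (30): 31 + 31 + 30 = 92 days.
October 1–14, 2088: 14 days.
Residual: 119 days.
Total: 485 days.
485 mod 7 = 2, so 2 days after Tuesday is Thursday.

Thursday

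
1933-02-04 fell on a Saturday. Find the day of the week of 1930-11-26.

Count forward from the earlier date (November 26, 1930) to the later (February 4, 1933):
November 26, 1930 → November 26, 1931: 365 days.
November 26, 1931 → November 26, 1932: 366 days (1932 is a leap year).
November 1932: 30 − 26 = 4 days remain.
Then December (31), January (31): 31 + 31 = 62 days.
February 1–4, 1933: 4 days (1933 is not a leap year).
Residual: 70 days.
Total: 801 days.
801 mod 7 = 3, so 3 days before Saturday is Wednesday.

Wednesday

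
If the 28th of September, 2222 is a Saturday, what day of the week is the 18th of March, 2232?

Sunday

Day-of-year of September 28, 2222: 271.
Day-of-year of March 18, 2232: 78.
2222 has 365 days, so 365 − 271 = 94 days remain in 2222.
Full years 2223–2231: 7 common + 2 leap = 7×365 + 2×366 = 3287 days.
Total: 94 + 3287 + 78 = 3459 days.
3459 mod 7 = 1, so 1 day after Saturday is Sunday.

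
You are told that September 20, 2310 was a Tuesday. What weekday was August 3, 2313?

Day-of-year of September 20, 2310: 263.
Day-of-year of August 3, 2313: 215.
2310 has 365 days, so 365 − 263 = 102 days remain in 2310.
Full years: 2311: 365; 2312: 366. Sum = 731.
Total: 102 + 731 + 215 = 1048 days.
1048 mod 7 = 5, so 5 days after Tuesday is Sunday.

Sunday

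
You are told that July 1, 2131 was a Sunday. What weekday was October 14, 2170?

Sunday

Day-of-year of July 1, 2131: 182.
Day-of-year of October 14, 2170: 287.
2131 has 365 days, so 365 − 182 = 183 days remain in 2131.
Full years 2132–2169: 28 common + 10 leap = 28×365 + 10×366 = 13880 days.
Total: 183 + 13880 + 287 = 14350 days.
14350 is a multiple of 7, so October 14, 2170 falls on the same weekday: Sunday.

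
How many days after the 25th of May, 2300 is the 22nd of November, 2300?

181

May 2300: 31 − 25 = 6 days remain.
Then June (30), July (31), August (31), September (30), October (31): 30 + 31 + 31 + 30 + 31 = 153 days.
November 1–22, 2300: 22 days.
Total: 6 + 153 + 22 = 181 days.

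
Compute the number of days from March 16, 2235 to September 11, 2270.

Day-of-year of March 16, 2235: 75.
Day-of-year of September 11, 2270: 254.
2235 has 365 days, so 365 − 75 = 290 days remain in 2235.
Full years 2236–2269: 25 common + 9 leap = 25×365 + 9×366 = 12419 days.
Total: 290 + 12419 + 254 = 12963 days.

12963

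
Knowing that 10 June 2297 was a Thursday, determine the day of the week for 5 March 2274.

Count forward from the earlier date (March 5, 2274) to the later (June 10, 2297):
Day-of-year of March 5, 2274: 64.
Day-of-year of June 10, 2297: 161.
2274 has 365 days, so 365 − 64 = 301 days remain in 2274.
Full years 2275–2296: 16 common + 6 leap = 16×365 + 6×366 = 8036 days.
Total: 301 + 8036 + 161 = 8498 days.
8498 is a multiple of 7, so 5 March 2274 falls on the same weekday: Thursday.

Thursday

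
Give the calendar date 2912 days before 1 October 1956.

11 October 1948

Count 2912 days before October 1, 1956:
Day-of-year of October 11, 1948: 285.
Day-of-year of October 1, 1956: 275.
1948 has 366 days, so 366 − 285 = 81 days remain in 1948.
Full years 1949–1955: 6 common + 1 leap = 6×365 + 1×366 = 2556 days.
Total: 81 + 2556 + 275 = 2912 days.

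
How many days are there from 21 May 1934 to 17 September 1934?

119

May 1934: 31 − 21 = 10 days remain.
Then June (30), July (31), August (31): 30 + 31 + 31 = 92 days.
September 1–17, 1934: 17 days.
Total: 10 + 92 + 17 = 119 days.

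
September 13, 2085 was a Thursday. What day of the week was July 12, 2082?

Count forward from the earlier date (July 12, 2082) to the later (September 13, 2085):
July 12, 2082 → July 12, 2083: 365 days.
July 12, 2083 → July 12, 2084: 366 days (2084 is a leap year).
July 12, 2084 → July 12, 2085: 365 days.
July 2085: 31 − 12 = 19 days remain.
Then August (31): 31 days.
September 1–13, 2085: 13 days.
Residual: 63 days.
Total: 1159 days.
1159 mod 7 = 4, so 4 days before Thursday is Sunday.

Sunday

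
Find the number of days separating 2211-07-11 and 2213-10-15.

827

July 2211: 31 − 11 = 20 days remain.
Then 26 full months totalling 792 days.
October 1–15, 2213: 15 days.
Total: 20 + 792 + 15 = 827 days.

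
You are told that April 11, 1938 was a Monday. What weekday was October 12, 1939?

Thursday

April 11, 1938 → April 11, 1939: 365 days.
April 1939: 30 − 11 = 19 days remain.
Then May (31), June (30), July (31), August (31), September (30): 31 + 30 + 31 + 31 + 30 = 153 days.
October 1–12, 1939: 12 days.
Residual: 184 days.
Total: 549 days.
549 mod 7 = 3, so 3 days after Monday is Thursday.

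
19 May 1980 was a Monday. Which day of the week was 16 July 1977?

Saturday

Count forward from the earlier date (July 16, 1977) to the later (May 19, 1980):
Day-of-year of July 16, 1977: 197.
Day-of-year of May 19, 1980: 140.
1977 has 365 days, so 365 − 197 = 168 days remain in 1977.
Full years: 1978: 365; 1979: 365. Sum = 730.
Total: 168 + 730 + 140 = 1038 days.
1038 mod 7 = 2, so 2 days before Monday is Saturday.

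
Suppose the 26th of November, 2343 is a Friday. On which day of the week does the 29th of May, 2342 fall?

Count forward from the earlier date (May 29, 2342) to the later (November 26, 2343):
May 29, 2342 → May 29, 2343: 365 days.
May 2343: 31 − 29 = 2 days remain.
Then June (30), July (31), August (31), September (30), October (31): 30 + 31 + 31 + 30 + 31 = 153 days.
November 1–26, 2343: 26 days.
Residual: 181 days.
Total: 546 days.
546 is a multiple of 7, so the 29th of May, 2342 falls on the same weekday: Friday.

Friday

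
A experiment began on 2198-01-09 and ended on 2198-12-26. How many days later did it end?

351

January 2198: 31 − 9 = 22 days remain.
Then 10 full months totalling 303 days.
December 1–26, 2198: 26 days.
Total: 22 + 303 + 26 = 351 days.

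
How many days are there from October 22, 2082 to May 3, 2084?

Day-of-year of October 22, 2082: 295.
Day-of-year of May 3, 2084: 124.
2082 has 365 days, so 365 − 295 = 70 days remain in 2082.
Full years: 2083: 365. Sum = 365.
Total: 70 + 365 + 124 = 559 days.

559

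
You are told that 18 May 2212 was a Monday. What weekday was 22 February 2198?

Count forward from the earlier date (February 22, 2198) to the later (May 18, 2212):
Day-of-year of February 22, 2198: 53.
Day-of-year of May 18, 2212: 139.
2198 has 365 days, so 365 − 53 = 312 days remain in 2198.
Full years 2199–2211: 11 common + 2 leap = 11×365 + 2×366 = 4747 days.
Total: 312 + 4747 + 139 = 5198 days.
5198 mod 7 = 4, so 4 days before Monday is Thursday.

Thursday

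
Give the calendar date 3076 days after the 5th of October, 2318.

the 8th of March, 2327

Count 3076 days after October 5, 2318:
Day-of-year of October 5, 2318: 278.
Day-of-year of March 8, 2327: 67.
2318 has 365 days, so 365 − 278 = 87 days remain in 2318.
Full years 2319–2326: 6 common + 2 leap = 6×365 + 2×366 = 2922 days.
Total: 87 + 2922 + 67 = 3076 days.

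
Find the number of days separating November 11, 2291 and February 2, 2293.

449

Day-of-year of November 11, 2291: 315.
Day-of-year of February 2, 2293: 33.
2291 has 365 days, so 365 − 315 = 50 days remain in 2291.
Full years: 2292: 366. Sum = 366.
Total: 50 + 366 + 33 = 449 days.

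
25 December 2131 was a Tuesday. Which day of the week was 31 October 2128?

Sunday

Count forward from the earlier date (October 31, 2128) to the later (December 25, 2131):
October 31, 2128 → October 31, 2129: 365 days.
October 31, 2129 → October 31, 2130: 365 days.
October 31, 2130 → October 31, 2131: 365 days.
October 2131: 31 − 31 = 0 days remain.
Then November (30): 30 days.
December 1–25, 2131: 25 days.
Residual: 55 days.
Total: 1150 days.
1150 mod 7 = 2, so 2 days before Tuesday is Sunday.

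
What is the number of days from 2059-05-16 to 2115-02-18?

20366

From May 16, 2059 to May 16, 2114: 55 years, of which 13 contain a Feb 29 — 42×365 + 13×366 = 20088 days.
(2100 is not a leap year (divisible by 100 but not 400).)
May 2114: 31 − 16 = 15 days remain.
Then June (30), July (31), August (31), September (30), October (31), November (30), December (31), January (31): 30 + 31 + 31 + 30 + 31 + 30 + 31 + 31 = 245 days.
February 1–18, 2115: 18 days (2115 is not a leap year).
Residual: 278 days.
Total: 20366 days.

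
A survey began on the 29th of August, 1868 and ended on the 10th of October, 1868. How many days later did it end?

42

August 1868: 31 − 29 = 2 days remain.
Then September (30): 30 days.
October 1–10, 1868: 10 days.
Total: 2 + 30 + 10 = 42 days.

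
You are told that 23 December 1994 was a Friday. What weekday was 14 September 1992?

Count forward from the earlier date (September 14, 1992) to the later (December 23, 1994):
September 14, 1992 → September 14, 1993: 365 days.
September 14, 1993 → September 14, 1994: 365 days.
September 1994: 30 − 14 = 16 days remain.
Then October (31), November (30): 31 + 30 = 61 days.
December 1–23, 1994: 23 days.
Residual: 100 days.
Total: 830 days.
830 mod 7 = 4, so 4 days before Friday is Monday.

Monday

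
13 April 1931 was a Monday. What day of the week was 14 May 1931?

Thursday

April 1931: 30 − 13 = 17 days remain.
May 1–14, 1931: 14 days.
Total: 17 + 14 = 31 days.
31 mod 7 = 3, so 3 days after Monday is Thursday.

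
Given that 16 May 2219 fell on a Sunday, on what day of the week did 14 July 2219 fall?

Wednesday

May 2219: 31 − 16 = 15 days remain.
Then June (30): 30 days.
July 1–14, 2219: 14 days.
Total: 15 + 30 + 14 = 59 days.
59 mod 7 = 3, so 3 days after Sunday is Wednesday.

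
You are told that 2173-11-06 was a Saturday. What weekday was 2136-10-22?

Monday

Count forward from the earlier date (October 22, 2136) to the later (November 6, 2173):
Day-of-year of October 22, 2136: 296.
Day-of-year of November 6, 2173: 310.
2136 has 366 days, so 366 − 296 = 70 days remain in 2136.
Full years 2137–2172: 27 common + 9 leap = 27×365 + 9×366 = 13149 days.
Total: 70 + 13149 + 310 = 13529 days.
13529 mod 7 = 5, so 5 days before Saturday is Monday.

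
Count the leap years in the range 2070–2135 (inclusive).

15

Years divisible by 4: 2072, 2076, …, 2132 — 16 in all.
Of these, 2100 is divisible by 100 but not 400, so not leap.
Leap years: 16 − 1 = 15.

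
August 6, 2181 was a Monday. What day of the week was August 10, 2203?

Wednesday

Day-of-year of August 6, 2181: 218.
Day-of-year of August 10, 2203: 222.
2181 has 365 days, so 365 − 218 = 147 days remain in 2181.
Full years 2182–2202: 17 common + 4 leap = 17×365 + 4×366 = 7669 days.
Total: 147 + 7669 + 222 = 8038 days.
8038 mod 7 = 2, so 2 days after Monday is Wednesday.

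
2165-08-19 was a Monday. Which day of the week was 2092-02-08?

Friday

Count forward from the earlier date (February 8, 2092) to the later (August 19, 2165):
From February 8, 2092 to February 8, 2165: 73 years, of which 18 contain a Feb 29 — 55×365 + 18×366 = 26663 days.
(2100 is not a leap year (divisible by 100 but not 400).)
February 2165: 28 − 8 = 20 days remain (2165 is not a leap year, so February has 28 days).
Then March (31), April (30), May (31), June (30), July (31): 31 + 30 + 31 + 30 + 31 = 153 days.
August 1–19, 2165: 19 days.
Residual: 192 days.
Total: 26855 days.
26855 mod 7 = 3, so 3 days before Monday is Friday.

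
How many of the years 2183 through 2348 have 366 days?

Years divisible by 4: 2184, 2188, …, 2348 — 42 in all.
Of these, 2200, 2300 are divisible by 100 but not 400, so not leap.
Leap years: 42 − 2 = 40.

40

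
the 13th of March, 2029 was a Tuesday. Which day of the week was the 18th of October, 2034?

Wednesday

Day-of-year of March 13, 2029: 72.
Day-of-year of October 18, 2034: 291.
2029 has 365 days, so 365 − 72 = 293 days remain in 2029.
Full years: 2030: 365; 2031: 365; 2032: 366; 2033: 365. Sum = 1461.
Total: 293 + 1461 + 291 = 2045 days.
2045 mod 7 = 1, so 1 day after Tuesday is Wednesday.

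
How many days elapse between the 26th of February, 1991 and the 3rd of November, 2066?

27644

Day-of-year of February 26, 1991: 57.
Day-of-year of November 3, 2066: 307.
1991 has 365 days, so 365 − 57 = 308 days remain in 1991.
Full years 1992–2065: 55 common + 19 leap = 55×365 + 19×366 = 27029 days.
Total: 308 + 27029 + 307 = 27644 days.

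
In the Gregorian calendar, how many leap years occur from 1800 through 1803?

Years divisible by 4 in [1800, 1803]: 1800.
Of these, 1800 is divisible by 100 but not 400, so not leap.
Leap years: 1 − 1 = 0.

0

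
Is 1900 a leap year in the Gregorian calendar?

1900 is not a leap year (divisible by 100 but not 400).

No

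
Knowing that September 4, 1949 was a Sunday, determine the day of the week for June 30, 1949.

Count forward from the earlier date (June 30, 1949) to the later (September 4, 1949):
June 1949: 30 − 30 = 0 days remain.
Then July (31), August (31): 31 + 31 = 62 days.
September 1–4, 1949: 4 days.
Total: 0 + 62 + 4 = 66 days.
66 mod 7 = 3, so 3 days before Sunday is Thursday.

Thursday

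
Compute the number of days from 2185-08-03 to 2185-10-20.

78

August 2185: 31 − 3 = 28 days remain.
Then September (30): 30 days.
October 1–20, 2185: 20 days.
Total: 28 + 30 + 20 = 78 days.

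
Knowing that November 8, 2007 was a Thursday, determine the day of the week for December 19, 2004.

Sunday

Count forward from the earlier date (December 19, 2004) to the later (November 8, 2007):
December 19, 2004 → December 19, 2005: 365 days.
December 19, 2005 → December 19, 2006: 365 days.
December 2006: 31 − 19 = 12 days remain.
Then 10 full months totalling 304 days.
November 1–8, 2007: 8 days.
Residual: 324 days.
Total: 1054 days.
1054 mod 7 = 4, so 4 days before Thursday is Sunday.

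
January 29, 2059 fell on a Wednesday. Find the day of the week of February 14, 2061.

Monday

Day-of-year of January 29, 2059: 29.
Day-of-year of February 14, 2061: 45.
2059 has 365 days, so 365 − 29 = 336 days remain in 2059.
Full years: 2060: 366. Sum = 366.
Total: 336 + 366 + 45 = 747 days.
747 mod 7 = 5, so 5 days after Wednesday is Monday.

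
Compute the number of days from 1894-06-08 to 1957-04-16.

From June 8, 1894 to June 8, 1956: 62 years, of which 15 contain a Feb 29 — 47×365 + 15×366 = 22645 days.
(1900 is not a leap year (divisible by 100 but not 400).)
June 1956: 30 − 8 = 22 days remain.
Then 9 full months totalling 274 days.
April 1–16, 1957: 16 days.
Residual: 312 days.
Total: 22957 days.

22957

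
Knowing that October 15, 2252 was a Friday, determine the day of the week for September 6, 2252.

Monday

Count forward from the earlier date (September 6, 2252) to the later (October 15, 2252):
September 2252: 30 − 6 = 24 days remain.
October 1–15, 2252: 15 days.
Total: 24 + 15 = 39 days.
39 mod 7 = 4, so 4 days before Friday is Monday.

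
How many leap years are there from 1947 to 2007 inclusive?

Years divisible by 4: 1948, 1952, …, 2004 — 15 in all.
2000 is divisible by 400, so still leap.
No century exceptions apply. Count: 15.

15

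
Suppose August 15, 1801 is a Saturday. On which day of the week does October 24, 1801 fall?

August 1801: 31 − 15 = 16 days remain.
Then September (30): 30 days.
October 1–24, 1801: 24 days.
Total: 16 + 30 + 24 = 70 days.
70 is a multiple of 7, so October 24, 1801 falls on the same weekday: Saturday.

Saturday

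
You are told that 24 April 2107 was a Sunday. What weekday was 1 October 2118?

Saturday

Day-of-year of April 24, 2107: 114.
Day-of-year of October 1, 2118: 274.
2107 has 365 days, so 365 − 114 = 251 days remain in 2107.
Full years 2108–2117: 7 common + 3 leap = 7×365 + 3×366 = 3653 days.
Total: 251 + 3653 + 274 = 4178 days.
4178 mod 7 = 6, so 6 days after Sunday is Saturday.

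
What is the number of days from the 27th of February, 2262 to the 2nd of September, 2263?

552

February 2262: 28 − 27 = 1 day remains (2262 is not a leap year, so February has 28 days).
Then 18 full months totalling 549 days.
September 1–2, 2263: 2 days.
Total: 1 + 549 + 2 = 552 days.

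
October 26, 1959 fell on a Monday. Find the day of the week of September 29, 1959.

Tuesday

Count forward from the earlier date (September 29, 1959) to the later (October 26, 1959):
September 1959: 30 − 29 = 1 day remains.
October 1–26, 1959: 26 days.
Total: 1 + 26 = 27 days.
27 mod 7 = 6, so 6 days before Monday is Tuesday.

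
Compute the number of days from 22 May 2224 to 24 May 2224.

2

Within May 2224: 24 − 22 = 2 days.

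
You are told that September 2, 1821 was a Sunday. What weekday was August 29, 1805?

Thursday

Count forward from the earlier date (August 29, 1805) to the later (September 2, 1821):
Day-of-year of August 29, 1805: 241.
Day-of-year of September 2, 1821: 245.
1805 has 365 days, so 365 − 241 = 124 days remain in 1805.
Full years 1806–1820: 11 common + 4 leap = 11×365 + 4×366 = 5479 days.
Total: 124 + 5479 + 245 = 5848 days.
5848 mod 7 = 3, so 3 days before Sunday is Thursday.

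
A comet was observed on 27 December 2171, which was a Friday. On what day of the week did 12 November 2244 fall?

Tuesday

Day-of-year of December 27, 2171: 361.
Day-of-year of November 12, 2244: 317.
2171 has 365 days, so 365 − 361 = 4 days remain in 2171.
Full years 2172–2243: 55 common + 17 leap = 55×365 + 17×366 = 26297 days.
Total: 4 + 26297 + 317 = 26618 days.
26618 mod 7 = 4, so 4 days after Friday is Tuesday.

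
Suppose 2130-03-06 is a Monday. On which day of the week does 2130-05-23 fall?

Tuesday

March 2130: 31 − 6 = 25 days remain.
Then April (30): 30 days.
May 1–23, 2130: 23 days.
Total: 25 + 30 + 23 = 78 days.
78 mod 7 = 1, so 1 day after Monday is Tuesday.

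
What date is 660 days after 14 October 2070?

4 August 2072

Count 660 days after October 14, 2070:
Day-of-year of October 14, 2070: 287.
Day-of-year of August 4, 2072: 217.
2070 has 365 days, so 365 − 287 = 78 days remain in 2070.
Full years: 2071: 365. Sum = 365.
Total: 78 + 365 + 217 = 660 days.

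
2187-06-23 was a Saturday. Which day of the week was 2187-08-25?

Saturday

June 2187: 30 − 23 = 7 days remain.
Then July (31): 31 days.
August 1–25, 2187: 25 days.
Total: 7 + 31 + 25 = 63 days.
63 is a multiple of 7, so 2187-08-25 falls on the same weekday: Saturday.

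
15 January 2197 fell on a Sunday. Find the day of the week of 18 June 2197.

Sunday

January 2197: 31 − 15 = 16 days remain.
Then February 2197 (28), March (31), April (30), May (31): 28 + 31 + 30 + 31 = 120 days.
June 1–18, 2197: 18 days.
Total: 16 + 120 + 18 = 154 days.
154 is a multiple of 7, so 18 June 2197 falls on the same weekday: Sunday.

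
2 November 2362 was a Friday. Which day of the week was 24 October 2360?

Monday

Count forward from the earlier date (October 24, 2360) to the later (November 2, 2362):
Day-of-year of October 24, 2360: 298.
Day-of-year of November 2, 2362: 306.
2360 has 366 days, so 366 − 298 = 68 days remain in 2360.
Full years: 2361: 365. Sum = 365.
Total: 68 + 365 + 306 = 739 days.
739 mod 7 = 4, so 4 days before Friday is Monday.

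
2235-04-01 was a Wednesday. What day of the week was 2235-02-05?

Count forward from the earlier date (February 5, 2235) to the later (April 1, 2235):
February 2235: 28 − 5 = 23 days remain (2235 is not a leap year, so February has 28 days).
Then March (31): 31 days.
April 1, 2235: 1 day.
Total: 23 + 31 + 1 = 55 days.
55 mod 7 = 6, so 6 days before Wednesday is Thursday.

Thursday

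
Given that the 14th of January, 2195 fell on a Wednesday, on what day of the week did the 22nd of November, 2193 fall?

Count forward from the earlier date (November 22, 2193) to the later (January 14, 2195):
Day-of-year of November 22, 2193: 326.
Day-of-year of January 14, 2195: 14.
2193 has 365 days, so 365 − 326 = 39 days remain in 2193.
Full years: 2194: 365. Sum = 365.
Total: 39 + 365 + 14 = 418 days.
418 mod 7 = 5, so 5 days before Wednesday is Friday.

Friday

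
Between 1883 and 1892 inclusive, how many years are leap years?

Years divisible by 4 in [1883, 1892]: 1884, 1888, 1892.
No century exceptions apply. Count: 3.

3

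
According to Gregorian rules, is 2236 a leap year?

2236 is a leap year.

Yes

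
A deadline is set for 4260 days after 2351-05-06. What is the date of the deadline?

2363-01-03

Count 4260 days after May 6, 2351:
Day-of-year of May 6, 2351: 126.
Day-of-year of January 3, 2363: 3.
2351 has 365 days, so 365 − 126 = 239 days remain in 2351.
Full years 2352–2362: 8 common + 3 leap = 8×365 + 3×366 = 4018 days.
Total: 239 + 4018 + 3 = 4260 days.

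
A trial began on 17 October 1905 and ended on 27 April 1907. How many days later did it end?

October 1905: 31 − 17 = 14 days remain.
Then 17 full months totalling 516 days.
April 1–27, 1907: 27 days.
Total: 14 + 516 + 27 = 557 days.

557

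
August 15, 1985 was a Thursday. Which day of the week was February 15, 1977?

Tuesday

Count forward from the earlier date (February 15, 1977) to the later (August 15, 1985):
Day-of-year of February 15, 1977: 46.
Day-of-year of August 15, 1985: 227.
1977 has 365 days, so 365 − 46 = 319 days remain in 1977.
Full years 1978–1984: 5 common + 2 leap = 5×365 + 2×366 = 2557 days.
Total: 319 + 2557 + 227 = 3103 days.
3103 mod 7 = 2, so 2 days before Thursday is Tuesday.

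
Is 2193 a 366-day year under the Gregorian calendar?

No

2193 is not a leap year.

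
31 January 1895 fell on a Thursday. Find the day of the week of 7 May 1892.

Count forward from the earlier date (May 7, 1892) to the later (January 31, 1895):
Day-of-year of May 7, 1892: 128.
Day-of-year of January 31, 1895: 31.
1892 has 366 days, so 366 − 128 = 238 days remain in 1892.
Full years: 1893: 365; 1894: 365. Sum = 730.
Total: 238 + 730 + 31 = 999 days.
999 mod 7 = 5, so 5 days before Thursday is Saturday.

Saturday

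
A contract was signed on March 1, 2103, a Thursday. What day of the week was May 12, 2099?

Tuesday

Count forward from the earlier date (May 12, 2099) to the later (March 1, 2103):
May 12, 2099 → May 12, 2100: 365 days (2100 is not a leap year (divisible by 100 but not 400)).
May 12, 2100 → May 12, 2101: 365 days.
May 12, 2101 → May 12, 2102: 365 days.
May 2102: 31 − 12 = 19 days remain.
Then 9 full months totalling 273 days.
March 1, 2103: 1 day.
Residual: 293 days.
Total: 1388 days.
1388 mod 7 = 2, so 2 days before Thursday is Tuesday.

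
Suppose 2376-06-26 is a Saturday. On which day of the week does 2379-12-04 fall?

Day-of-year of June 26, 2376: 178.
Day-of-year of December 4, 2379: 338.
2376 has 366 days, so 366 − 178 = 188 days remain in 2376.
Full years: 2377: 365; 2378: 365. Sum = 730.
Total: 188 + 730 + 338 = 1256 days.
1256 mod 7 = 3, so 3 days after Saturday is Tuesday.

Tuesday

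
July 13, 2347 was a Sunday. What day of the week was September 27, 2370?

Day-of-year of July 13, 2347: 194.
Day-of-year of September 27, 2370: 270.
2347 has 365 days, so 365 − 194 = 171 days remain in 2347.
Full years 2348–2369: 16 common + 6 leap = 16×365 + 6×366 = 8036 days.
Total: 171 + 8036 + 270 = 8477 days.
8477 is a multiple of 7, so September 27, 2370 falls on the same weekday: Sunday.

Sunday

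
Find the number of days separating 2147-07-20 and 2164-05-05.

From July 20, 2147 to July 20, 2163: 16 years, of which 4 contain a Feb 29 — 12×365 + 4×366 = 5844 days.
July 2163: 31 − 20 = 11 days remain.
Then 9 full months totalling 274 days.
May 1–5, 2164: 5 days.
Residual: 290 days.
Total: 6134 days.

6134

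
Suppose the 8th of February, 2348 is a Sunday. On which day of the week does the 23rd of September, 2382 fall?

From February 8, 2348 to February 8, 2382: 34 years, of which 9 contain a Feb 29 — 25×365 + 9×366 = 12419 days.
February 2382: 28 − 8 = 20 days remain (2382 is not a leap year, so February has 28 days).
Then March (31), April (30), May (31), June (30), July (31), August (31): 31 + 30 + 31 + 30 + 31 + 31 = 184 days.
September 1–23, 2382: 23 days.
Residual: 227 days.
Total: 12646 days.
12646 mod 7 = 4, so 4 days after Sunday is Thursday.

Thursday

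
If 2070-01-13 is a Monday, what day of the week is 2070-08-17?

Sunday

January 2070: 31 − 13 = 18 days remain.
Then February 2070 (28), March (31), April (30), May (31), June (30), July (31): 28 + 31 + 30 + 31 + 30 + 31 = 181 days.
August 1–17, 2070: 17 days.
Total: 18 + 181 + 17 = 216 days.
216 mod 7 = 6, so 6 days after Monday is Sunday.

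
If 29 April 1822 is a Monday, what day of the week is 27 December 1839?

Friday

Day-of-year of April 29, 1822: 119.
Day-of-year of December 27, 1839: 361.
1822 has 365 days, so 365 − 119 = 246 days remain in 1822.
Full years 1823–1838: 12 common + 4 leap = 12×365 + 4×366 = 5844 days.
Total: 246 + 5844 + 361 = 6451 days.
6451 mod 7 = 4, so 4 days after Monday is Friday.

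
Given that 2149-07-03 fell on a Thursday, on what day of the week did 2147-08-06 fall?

Count forward from the earlier date (August 6, 2147) to the later (July 3, 2149):
Day-of-year of August 6, 2147: 218.
Day-of-year of July 3, 2149: 184.
2147 has 365 days, so 365 − 218 = 147 days remain in 2147.
Full years: 2148: 366. Sum = 366.
Total: 147 + 366 + 184 = 697 days.
697 mod 7 = 4, so 4 days before Thursday is Sunday.

Sunday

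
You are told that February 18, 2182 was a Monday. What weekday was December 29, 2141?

Count forward from the earlier date (December 29, 2141) to the later (February 18, 2182):
From December 29, 2141 to December 29, 2181: 40 years, of which 10 contain a Feb 29 — 30×365 + 10×366 = 14610 days.
December 2181: 31 − 29 = 2 days remain.
Then January (31): 31 days.
February 1–18, 2182: 18 days (2182 is not a leap year).
Residual: 51 days.
Total: 14661 days.
14661 mod 7 = 3, so 3 days before Monday is Friday.

Friday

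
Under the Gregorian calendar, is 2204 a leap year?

Yes

2204 is a leap year.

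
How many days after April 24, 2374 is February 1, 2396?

7953

Day-of-year of April 24, 2374: 114.
Day-of-year of February 1, 2396: 32.
2374 has 365 days, so 365 − 114 = 251 days remain in 2374.
Full years 2375–2395: 16 common + 5 leap = 16×365 + 5×366 = 7670 days.
Total: 251 + 7670 + 32 = 7953 days.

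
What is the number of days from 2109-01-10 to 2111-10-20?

Day-of-year of January 10, 2109: 10.
Day-of-year of October 20, 2111: 293.
2109 has 365 days, so 365 − 10 = 355 days remain in 2109.
Full years: 2110: 365. Sum = 365.
Total: 355 + 365 + 293 = 1013 days.

1013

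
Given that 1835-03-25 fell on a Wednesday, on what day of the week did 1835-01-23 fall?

Friday

Count forward from the earlier date (January 23, 1835) to the later (March 25, 1835):
January 1835: 31 − 23 = 8 days remain.
Then February 1835 (28): 28 days.
March 1–25, 1835: 25 days.
Total: 8 + 28 + 25 = 61 days.
61 mod 7 = 5, so 5 days before Wednesday is Friday.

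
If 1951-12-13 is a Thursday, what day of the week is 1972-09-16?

Day-of-year of December 13, 1951: 347.
Day-of-year of September 16, 1972: 260.
1951 has 365 days, so 365 − 347 = 18 days remain in 1951.
Full years 1952–1971: 15 common + 5 leap = 15×365 + 5×366 = 7305 days.
Total: 18 + 7305 + 260 = 7583 days.
7583 mod 7 = 2, so 2 days after Thursday is Saturday.

Saturday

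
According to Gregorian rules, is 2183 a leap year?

No

2183 is not a leap year.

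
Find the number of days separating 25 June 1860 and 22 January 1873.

4594

From June 25, 1860 to June 25, 1872: 12 years, of which 3 contain a Feb 29 — 9×365 + 3×366 = 4383 days.
June 1872: 30 − 25 = 5 days remain.
Then July (31), August (31), September (30), October (31), November (30), December (31): 31 + 31 + 30 + 31 + 30 + 31 = 184 days.
January 1–22, 1873: 22 days.
Residual: 211 days.
Total: 4594 days.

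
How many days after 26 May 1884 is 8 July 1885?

Day-of-year of May 26, 1884: 147.
Day-of-year of July 8, 1885: 189.
1884 has 366 days, so 366 − 147 = 219 days remain in 1884.
Total: 219 + 189 = 408 days.

408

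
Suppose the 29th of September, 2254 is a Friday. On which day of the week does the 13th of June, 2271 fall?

From September 29, 2254 to September 29, 2270: 16 years, of which 4 contain a Feb 29 — 12×365 + 4×366 = 5844 days.
September 2270: 30 − 29 = 1 day remains.
Then October (31), November (30), December (31), January (31), February 2271 (28), March (31), April (30), May (31): 31 + 30 + 31 + 31 + 28 + 31 + 30 + 31 = 243 days.
June 1–13, 2271: 13 days.
Residual: 257 days.
Total: 6101 days.
6101 mod 7 = 4, so 4 days after Friday is Tuesday.

Tuesday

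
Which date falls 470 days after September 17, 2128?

December 31, 2129

Count 470 days after September 17, 2128:
September 17, 2128 → September 17, 2129: 365 days.
September 2129: 30 − 17 = 13 days remain.
Then October (31), November (30): 31 + 30 = 61 days.
December 1–31, 2129: 31 days.
Residual: 105 days.
Total: 470 days.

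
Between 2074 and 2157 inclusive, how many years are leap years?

20

Years divisible by 4: 2076, 2080, …, 2156 — 21 in all.
Of these, 2100 is divisible by 100 but not 400, so not leap.
Leap years: 21 − 1 = 20.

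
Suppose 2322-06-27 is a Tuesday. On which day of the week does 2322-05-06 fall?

Saturday

Count forward from the earlier date (May 6, 2322) to the later (June 27, 2322):
May 2322: 31 − 6 = 25 days remain.
June 1–27, 2322: 27 days.
Total: 25 + 27 = 52 days.
52 mod 7 = 3, so 3 days before Tuesday is Saturday.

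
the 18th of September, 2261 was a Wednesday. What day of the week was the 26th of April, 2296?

From September 18, 2261 to September 18, 2295: 34 years, of which 8 contain a Feb 29 — 26×365 + 8×366 = 12418 days.
September 2295: 30 − 18 = 12 days remain.
Then October (31), November (30), December (31), January (31), February 2296 (29), March (31): 31 + 30 + 31 + 31 + 29 + 31 = 183 days.
April 1–26, 2296: 26 days.
Residual: 221 days.
Total: 12639 days.
12639 mod 7 = 4, so 4 days after Wednesday is Sunday.

Sunday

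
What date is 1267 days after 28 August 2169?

15 February 2173

Count 1267 days after August 28, 2169:
Day-of-year of August 28, 2169: 240.
Day-of-year of February 15, 2173: 46.
2169 has 365 days, so 365 − 240 = 125 days remain in 2169.
Full years: 2170: 365; 2171: 365; 2172: 366. Sum = 1096.
Total: 125 + 1096 + 46 = 1267 days.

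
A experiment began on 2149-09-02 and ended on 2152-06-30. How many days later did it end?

Day-of-year of September 2, 2149: 245.
Day-of-year of June 30, 2152: 182.
2149 has 365 days, so 365 − 245 = 120 days remain in 2149.
Full years: 2150: 365; 2151: 365. Sum = 730.
Total: 120 + 730 + 182 = 1032 days.

1032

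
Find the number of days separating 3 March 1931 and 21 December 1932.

March 3, 1931 → March 3, 1932: 366 days (1932 is a leap year).
March 1932: 31 − 3 = 28 days remain.
Then April (30), May (31), June (30), July (31), August (31), September (30), October (31), November (30): 30 + 31 + 30 + 31 + 31 + 30 + 31 + 30 = 244 days.
December 1–21, 1932: 21 days.
Residual: 293 days.
Total: 659 days.

659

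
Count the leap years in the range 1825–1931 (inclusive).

Years divisible by 4: 1828, 1832, …, 1928 — 26 in all.
Of these, 1900 is divisible by 100 but not 400, so not leap.
Leap years: 26 − 1 = 25.

25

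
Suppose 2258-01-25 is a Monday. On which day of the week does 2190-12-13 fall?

Count forward from the earlier date (December 13, 2190) to the later (January 25, 2258):
From December 13, 2190 to December 13, 2257: 67 years, of which 16 contain a Feb 29 — 51×365 + 16×366 = 24471 days.
(2200 is not a leap year (divisible by 100 but not 400).)
December 2257: 31 − 13 = 18 days remain.
January 1–25, 2258: 25 days.
Residual: 43 days.
Total: 24514 days.
24514 is a multiple of 7, so 2190-12-13 falls on the same weekday: Monday.

Monday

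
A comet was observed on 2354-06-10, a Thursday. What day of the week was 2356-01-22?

June 10, 2354 → June 10, 2355: 365 days.
June 2355: 30 − 10 = 20 days remain.
Then July (31), August (31), September (30), October (31), November (30), December (31): 31 + 31 + 30 + 31 + 30 + 31 = 184 days.
January 1–22, 2356: 22 days.
Residual: 226 days.
Total: 591 days.
591 mod 7 = 3, so 3 days after Thursday is Sunday.

Sunday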